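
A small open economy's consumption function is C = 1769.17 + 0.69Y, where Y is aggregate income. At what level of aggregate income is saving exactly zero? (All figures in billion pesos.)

Y = 5707

At break-even, C = Y: 1769.17 + 0.69Y = Y
0.31Y = 1769.17, so Y = 1769.17/0.31 = 5707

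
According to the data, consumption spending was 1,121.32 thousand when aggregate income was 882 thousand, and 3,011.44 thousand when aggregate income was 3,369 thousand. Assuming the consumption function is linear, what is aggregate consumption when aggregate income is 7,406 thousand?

MPC = (3011.44 − 1121.32)/(3369 − 882) = 1890.12/2487 = 0.76
a = 1121.32 − 0.76(882) = 1121.32 − 670.32 = 451
C = 451 + 0.76(7406) = 451 + 5628.56 = 6079.56

C = 6079.56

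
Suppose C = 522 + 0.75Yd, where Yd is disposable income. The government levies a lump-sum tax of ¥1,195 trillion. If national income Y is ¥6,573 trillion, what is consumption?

C = 4555.5

Yd = Y − T = 6573 − 1195 = 5378
C = 522 + 0.75(5378) = 522 + 4033.5 = 4555.5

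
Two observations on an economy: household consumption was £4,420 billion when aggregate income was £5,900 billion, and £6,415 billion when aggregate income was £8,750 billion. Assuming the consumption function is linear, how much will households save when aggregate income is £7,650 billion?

S = 2005

MPC = (6415 − 4420)/(8750 − 5900) = 1995/2850 = 0.7
a = 4420 − 0.7(5900) = 4420 − 4130 = 290
C = 290 + 0.7(7650) = 5645
S = 7650 − 5645 = 2005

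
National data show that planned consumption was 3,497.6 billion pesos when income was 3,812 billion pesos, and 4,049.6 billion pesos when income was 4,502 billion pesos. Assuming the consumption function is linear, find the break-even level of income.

Y = 2240

MPC = (4049.6 − 3497.6)/(4502 − 3812) = 552/690 = 0.8
a = 3497.6 − 0.8(3812) = 3497.6 − 3049.6 = 448
Break-even: Y = a/(1−MPC) = 448/0.2 = 2240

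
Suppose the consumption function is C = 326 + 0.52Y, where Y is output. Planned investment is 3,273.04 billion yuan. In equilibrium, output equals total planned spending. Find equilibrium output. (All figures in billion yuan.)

Y = C + I = 326 + 0.52Y + 3273.04
Y − 0.52Y = 3599.04
0.48Y = 3599.04, so Y = 3599.04/0.48 = 7498

Y = 7498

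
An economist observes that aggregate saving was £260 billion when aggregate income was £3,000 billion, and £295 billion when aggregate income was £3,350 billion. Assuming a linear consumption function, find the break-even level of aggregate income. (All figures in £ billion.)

MPS = ΔS/ΔY = (295 − 260)/(3350 − 3000) = 35/350 = 0.1
MPC = 1 − MPS = 0.9
From S(3000) = 260: −a + 0.1(3000) = 260, so a = 300 − 260 = 40
Break-even (S = 0): Y = a/MPS = 40/0.1 = 400

Y = 400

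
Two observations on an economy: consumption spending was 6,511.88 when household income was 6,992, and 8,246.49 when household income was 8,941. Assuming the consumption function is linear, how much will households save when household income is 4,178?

S = 170.58

MPC = (8246.49 − 6511.88)/(8941 − 6992) = 1734.61/1949 = 0.89
a = 6511.88 − 0.89(6992) = 6511.88 − 6222.88 = 289
C = 289 + 0.89(4178) = 4007.42
S = 4178 − 4007.42 = 170.58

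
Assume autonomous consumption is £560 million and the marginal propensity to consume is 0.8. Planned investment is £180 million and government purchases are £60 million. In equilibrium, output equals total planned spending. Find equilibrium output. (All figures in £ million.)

Y = 4000

Y = C + I + G = 560 + 0.8Y + 180 + 60
Y − 0.8Y = 800
0.2Y = 800, so Y = 800/0.2 = 4000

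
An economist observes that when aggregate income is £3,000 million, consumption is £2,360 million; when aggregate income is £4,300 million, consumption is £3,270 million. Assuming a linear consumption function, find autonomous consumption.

MPC = ΔC/ΔY = (3270 − 2360)/(4300 − 3000) = 910/1300 = 0.7
a = C − MPC·Y = 2360 − 0.7(3000) = 2360 − 2100 = 260

a = 260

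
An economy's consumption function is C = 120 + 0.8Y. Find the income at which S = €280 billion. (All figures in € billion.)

Y = 2000

S = Y − C = -120 + 0.2Y
-120 + 0.2Y = 280, so 0.2Y = 400 and Y = 2000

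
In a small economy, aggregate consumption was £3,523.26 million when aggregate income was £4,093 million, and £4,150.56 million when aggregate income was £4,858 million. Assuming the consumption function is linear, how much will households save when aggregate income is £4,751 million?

MPC = (4150.56 − 3523.26)/(4858 − 4093) = 627.3/765 = 0.82
a = 3523.26 − 0.82(4093) = 3523.26 − 3356.26 = 167
C = 167 + 0.82(4751) = 4062.82
S = 4751 − 4062.82 = 688.18

S = 688.18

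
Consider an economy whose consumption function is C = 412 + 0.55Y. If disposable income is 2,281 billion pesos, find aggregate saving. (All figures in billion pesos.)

C = 412 + 0.55(2281) = 412 + 1254.55 = 1666.55
S = Y − C = 2281 − 1666.55 = 614.45

S = 614.45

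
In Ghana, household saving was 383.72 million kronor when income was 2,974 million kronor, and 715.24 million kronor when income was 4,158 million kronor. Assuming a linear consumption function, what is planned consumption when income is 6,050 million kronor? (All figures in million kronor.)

MPS = ΔS/ΔY = (715.24 − 383.72)/(4158 − 2974) = 331.52/1184 = 0.28
MPC = 1 − MPS = 0.72
Autonomous saving = 383.72 − 0.28(2974) = -449, so a = 449
C = 449 + 0.72(6050) = 449 + 4356 = 4805

C = 4805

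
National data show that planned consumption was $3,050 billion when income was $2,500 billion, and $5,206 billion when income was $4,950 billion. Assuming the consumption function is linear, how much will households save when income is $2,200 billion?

S = -586

MPC = (5206 − 3050)/(4950 − 2500) = 2156/2450 = 0.88
a = 3050 − 0.88(2500) = 3050 − 2200 = 850
C = 850 + 0.88(2200) = 2786
S = 2200 − 2786 = -586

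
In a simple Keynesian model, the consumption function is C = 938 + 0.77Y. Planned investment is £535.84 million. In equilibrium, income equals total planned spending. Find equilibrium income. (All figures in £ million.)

Y = 6408

Y = C + I = 938 + 0.77Y + 535.84
Y − 0.77Y = 1473.84
0.23Y = 1473.84, so Y = 1473.84/0.23 = 6408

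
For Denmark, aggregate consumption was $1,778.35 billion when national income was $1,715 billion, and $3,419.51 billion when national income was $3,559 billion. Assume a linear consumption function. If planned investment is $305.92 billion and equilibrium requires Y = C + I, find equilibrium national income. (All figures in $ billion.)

Y = 5072

MPC = (3419.51 − 1778.35)/(3559 − 1715) = 1641.16/1844 = 0.89
a = 1778.35 − 0.89(1715) = 252
Equilibrium: Y = 252 + 0.89Y + 305.92
0.11Y = 557.92, so Y = 557.92/0.11 = 5072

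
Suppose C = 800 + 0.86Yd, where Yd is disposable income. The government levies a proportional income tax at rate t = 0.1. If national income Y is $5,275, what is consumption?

Yd = (1 − 0.1)(5275) = 0.9(5275) = 4747.5
C = 800 + 0.86(4747.5) = 800 + 4082.85 = 4882.85

C = 4882.85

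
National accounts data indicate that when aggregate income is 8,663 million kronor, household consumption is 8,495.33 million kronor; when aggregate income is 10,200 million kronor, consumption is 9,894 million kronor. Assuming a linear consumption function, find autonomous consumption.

MPC = ΔC/ΔY = (9894 − 8495.33)/(10200 − 8663) = 1398.67/1537 = 0.91
a = C − MPC·Y = 8495.33 − 0.91(8663) = 8495.33 − 7883.33 = 612

a = 612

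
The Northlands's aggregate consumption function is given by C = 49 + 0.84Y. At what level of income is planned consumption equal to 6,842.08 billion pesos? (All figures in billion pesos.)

49 + 0.84Y = 6842.08
0.84Y = 6793.08, so Y = 6793.08/0.84 = 8087

Y = 8087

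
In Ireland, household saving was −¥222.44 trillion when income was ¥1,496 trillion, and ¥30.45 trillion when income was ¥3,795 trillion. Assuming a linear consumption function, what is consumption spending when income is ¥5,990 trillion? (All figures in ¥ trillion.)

C = 5718.1

MPS = ΔS/ΔY = (30.45 − (-222.44))/(3795 − 1496) = 252.89/2299 = 0.11
MPC = 1 − MPS = 0.89
Autonomous saving = -222.44 − 0.11(1496) = -387, so a = 387
C = 387 + 0.89(5990) = 387 + 5331.1 = 5718.1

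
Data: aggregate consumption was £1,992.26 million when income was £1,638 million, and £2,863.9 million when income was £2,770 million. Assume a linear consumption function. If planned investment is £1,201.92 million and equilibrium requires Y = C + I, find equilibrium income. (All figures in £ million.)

Y = 8404

MPC = (2863.9 − 1992.26)/(2770 − 1638) = 871.64/1132 = 0.77
a = 1992.26 − 0.77(1638) = 731
Equilibrium: Y = 731 + 0.77Y + 1201.92
0.23Y = 1932.92, so Y = 1932.92/0.23 = 8404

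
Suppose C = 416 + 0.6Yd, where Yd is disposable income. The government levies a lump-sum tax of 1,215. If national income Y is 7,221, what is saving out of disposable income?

Yd = Y − T = 7221 − 1215 = 6006
C = 416 + 0.6(6006) = 416 + 3603.6 = 4019.6
S = Yd − C = 6006 − 4019.6 = 1986.4

S = 1986.4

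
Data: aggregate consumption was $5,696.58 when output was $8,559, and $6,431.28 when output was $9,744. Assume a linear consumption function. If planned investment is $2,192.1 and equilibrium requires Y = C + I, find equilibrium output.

MPC = (6431.28 − 5696.58)/(9744 − 8559) = 734.7/1185 = 0.62
a = 5696.58 − 0.62(8559) = 390
Equilibrium: Y = 390 + 0.62Y + 2192.1
0.38Y = 2582.1, so Y = 2582.1/0.38 = 6795

Y = 6795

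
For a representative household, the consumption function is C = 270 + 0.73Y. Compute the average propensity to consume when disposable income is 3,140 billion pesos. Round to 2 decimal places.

C = 270 + 0.73(3140) = 2562.2
APC = C/Y = 2562.2/3140 = 0.82

APC = 0.82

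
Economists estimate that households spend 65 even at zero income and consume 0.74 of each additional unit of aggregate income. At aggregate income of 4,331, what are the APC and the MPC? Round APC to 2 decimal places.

APC = 0.76; MPC = 0.74

MPC = 0.74 (the slope of the consumption function)
C = 65 + 0.74(4331) = 3269.94, so APC = 3269.94/4331 = 0.76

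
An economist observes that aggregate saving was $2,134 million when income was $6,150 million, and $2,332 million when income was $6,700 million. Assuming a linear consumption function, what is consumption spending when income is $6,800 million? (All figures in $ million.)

MPS = ΔS/ΔY = (2332 − 2134)/(6700 − 6150) = 198/550 = 0.36
MPC = 1 − MPS = 0.64
Autonomous saving = 2134 − 0.36(6150) = -80, so a = 80
C = 80 + 0.64(6800) = 80 + 4352 = 4432

C = 4432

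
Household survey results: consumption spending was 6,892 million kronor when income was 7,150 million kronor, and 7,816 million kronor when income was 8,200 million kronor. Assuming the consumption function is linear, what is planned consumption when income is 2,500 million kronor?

C = 2800

MPC = (7816 − 6892)/(8200 − 7150) = 924/1050 = 0.88
a = 6892 − 0.88(7150) = 6892 − 6292 = 600
C = 600 + 0.88(2500) = 600 + 2200 = 2800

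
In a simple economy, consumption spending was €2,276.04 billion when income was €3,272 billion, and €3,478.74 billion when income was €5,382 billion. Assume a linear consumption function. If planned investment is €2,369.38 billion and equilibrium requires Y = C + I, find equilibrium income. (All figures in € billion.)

Y = 6466

MPC = (3478.74 − 2276.04)/(5382 − 3272) = 1202.7/2110 = 0.57
a = 2276.04 − 0.57(3272) = 411
Equilibrium: Y = 411 + 0.57Y + 2369.38
0.43Y = 2780.38, so Y = 2780.38/0.43 = 6466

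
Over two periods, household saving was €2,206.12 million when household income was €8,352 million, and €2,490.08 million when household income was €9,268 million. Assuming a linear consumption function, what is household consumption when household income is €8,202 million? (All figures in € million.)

MPS = ΔS/ΔY = (2490.08 − 2206.12)/(9268 − 8352) = 283.96/916 = 0.31
MPC = 1 − MPS = 0.69
Autonomous saving = 2206.12 − 0.31(8352) = -383, so a = 383
C = 383 + 0.69(8202) = 383 + 5659.38 = 6042.38

C = 6042.38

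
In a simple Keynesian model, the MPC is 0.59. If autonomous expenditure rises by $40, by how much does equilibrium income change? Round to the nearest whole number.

The multiplier is 1/(1 − MPC) = 1/0.41.
ΔY = 40/0.41 = 97.56 ≈ 98

ΔY ≈ 98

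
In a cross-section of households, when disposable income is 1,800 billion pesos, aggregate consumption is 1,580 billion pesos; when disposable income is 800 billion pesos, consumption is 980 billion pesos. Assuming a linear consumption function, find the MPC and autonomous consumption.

MPC = ΔC/ΔY = (1580 − 980)/(1800 − 800) = 600/1000 = 0.6
a = C − MPC·Y = 980 − 0.6(800) = 980 − 480 = 500

MPC = 0.6; a = 500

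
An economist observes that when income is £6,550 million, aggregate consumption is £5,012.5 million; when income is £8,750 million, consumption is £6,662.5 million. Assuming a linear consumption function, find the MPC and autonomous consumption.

MPC = 0.75; a = 100

MPC = ΔC/ΔY = (6662.5 − 5012.5)/(8750 − 6550) = 1650/2200 = 0.75
a = C − MPC·Y = 5012.5 − 0.75(6550) = 5012.5 − 4912.5 = 100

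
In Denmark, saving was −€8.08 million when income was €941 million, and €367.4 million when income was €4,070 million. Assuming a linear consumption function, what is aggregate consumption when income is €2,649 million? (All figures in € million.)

C = 2452.12

MPS = ΔS/ΔY = (367.4 − (-8.08))/(4070 − 941) = 375.48/3129 = 0.12
MPC = 1 − MPS = 0.88
Autonomous saving = -8.08 − 0.12(941) = -121, so a = 121
C = 121 + 0.88(2649) = 121 + 2331.12 = 2452.12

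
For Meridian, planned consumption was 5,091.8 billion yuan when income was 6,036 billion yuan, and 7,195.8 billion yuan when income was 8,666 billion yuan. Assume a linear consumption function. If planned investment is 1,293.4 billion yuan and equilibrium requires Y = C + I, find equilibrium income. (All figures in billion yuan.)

MPC = (7195.8 − 5091.8)/(8666 − 6036) = 2104/2630 = 0.8
a = 5091.8 − 0.8(6036) = 263
Equilibrium: Y = 263 + 0.8Y + 1293.4
0.2Y = 1556.4, so Y = 1556.4/0.2 = 7782

Y = 7782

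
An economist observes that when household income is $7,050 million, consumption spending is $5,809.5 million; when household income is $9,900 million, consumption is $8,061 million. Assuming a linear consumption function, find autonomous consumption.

MPC = ΔC/ΔY = (8061 − 5809.5)/(9900 − 7050) = 2251.5/2850 = 0.79
a = C − MPC·Y = 5809.5 − 0.79(7050) = 5809.5 − 5569.5 = 240

a = 240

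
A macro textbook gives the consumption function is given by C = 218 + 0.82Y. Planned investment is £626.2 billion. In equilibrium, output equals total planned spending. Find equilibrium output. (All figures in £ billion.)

Y = C + I = 218 + 0.82Y + 626.2
Y − 0.82Y = 844.2
0.18Y = 844.2, so Y = 844.2/0.18 = 4690

Y = 4690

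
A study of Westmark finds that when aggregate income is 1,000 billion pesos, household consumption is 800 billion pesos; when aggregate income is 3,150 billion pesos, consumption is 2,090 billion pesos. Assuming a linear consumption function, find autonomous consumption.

a = 200

MPC = ΔC/ΔY = (2090 − 800)/(3150 − 1000) = 1290/2150 = 0.6
a = C − MPC·Y = 800 − 0.6(1000) = 800 − 600 = 200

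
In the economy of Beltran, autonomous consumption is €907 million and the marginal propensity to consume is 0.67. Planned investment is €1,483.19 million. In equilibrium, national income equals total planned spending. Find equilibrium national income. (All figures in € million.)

Y = 7243

Y = C + I = 907 + 0.67Y + 1483.19
Y − 0.67Y = 2390.19
0.33Y = 2390.19, so Y = 2390.19/0.33 = 7243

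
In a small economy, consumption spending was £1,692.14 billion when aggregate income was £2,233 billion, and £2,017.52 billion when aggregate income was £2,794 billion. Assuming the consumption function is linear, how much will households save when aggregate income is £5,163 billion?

MPC = (2017.52 − 1692.14)/(2794 − 2233) = 325.38/561 = 0.58
a = 1692.14 − 0.58(2233) = 1692.14 − 1295.14 = 397
C = 397 + 0.58(5163) = 3391.54
S = 5163 − 3391.54 = 1771.46

S = 1771.46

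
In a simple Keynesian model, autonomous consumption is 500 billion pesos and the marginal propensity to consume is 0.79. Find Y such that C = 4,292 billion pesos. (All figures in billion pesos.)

Y = 4800

500 + 0.79Y = 4292
0.79Y = 3792, so Y = 3792/0.79 = 4800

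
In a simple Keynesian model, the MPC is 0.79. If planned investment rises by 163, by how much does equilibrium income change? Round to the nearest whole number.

ΔY ≈ 776

The multiplier is 1/(1 − MPC) = 1/0.21.
ΔY = 163/0.21 = 776.19 ≈ 776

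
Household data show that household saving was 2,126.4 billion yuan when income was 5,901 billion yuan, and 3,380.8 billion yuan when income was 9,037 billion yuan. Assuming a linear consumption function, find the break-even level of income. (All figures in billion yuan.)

MPS = ΔS/ΔY = (3380.8 − 2126.4)/(9037 − 5901) = 1254.4/3136 = 0.4
MPC = 1 − MPS = 0.6
From S(5901) = 2126.4: −a + 0.4(5901) = 2126.4, so a = 2360.4 − 2126.4 = 234
Break-even (S = 0): Y = a/MPS = 234/0.4 = 585

Y = 585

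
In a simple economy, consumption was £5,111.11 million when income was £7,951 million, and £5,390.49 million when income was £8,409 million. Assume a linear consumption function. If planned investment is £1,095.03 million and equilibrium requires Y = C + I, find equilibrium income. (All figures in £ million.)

Y = 3477

MPC = (5390.49 − 5111.11)/(8409 − 7951) = 279.38/458 = 0.61
a = 5111.11 − 0.61(7951) = 261
Equilibrium: Y = 261 + 0.61Y + 1095.03
0.39Y = 1356.03, so Y = 1356.03/0.39 = 3477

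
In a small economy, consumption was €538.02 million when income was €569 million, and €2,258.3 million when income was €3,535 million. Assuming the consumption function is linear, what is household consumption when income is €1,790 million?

MPC = (2258.3 − 538.02)/(3535 − 569) = 1720.28/2966 = 0.58
a = 538.02 − 0.58(569) = 538.02 − 330.02 = 208
C = 208 + 0.58(1790) = 208 + 1038.2 = 1246.2

C = 1246.2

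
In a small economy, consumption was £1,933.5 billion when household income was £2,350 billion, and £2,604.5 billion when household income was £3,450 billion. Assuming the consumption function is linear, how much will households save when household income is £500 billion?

MPC = (2604.5 − 1933.5)/(3450 − 2350) = 671/1100 = 0.61
a = 1933.5 − 0.61(2350) = 1933.5 − 1433.5 = 500
C = 500 + 0.61(500) = 805
S = 500 − 805 = -305

S = -305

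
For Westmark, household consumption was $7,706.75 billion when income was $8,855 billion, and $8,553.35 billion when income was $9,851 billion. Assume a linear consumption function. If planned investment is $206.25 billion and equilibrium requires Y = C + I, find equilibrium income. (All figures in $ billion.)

Y = 2575

MPC = (8553.35 − 7706.75)/(9851 − 8855) = 846.6/996 = 0.85
a = 7706.75 − 0.85(8855) = 180
Equilibrium: Y = 180 + 0.85Y + 206.25
0.15Y = 386.25, so Y = 386.25/0.15 = 2575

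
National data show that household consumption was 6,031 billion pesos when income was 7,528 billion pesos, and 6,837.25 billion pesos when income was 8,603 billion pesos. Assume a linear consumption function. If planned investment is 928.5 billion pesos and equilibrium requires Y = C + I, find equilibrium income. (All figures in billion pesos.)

Y = 5254

MPC = (6837.25 − 6031)/(8603 − 7528) = 806.25/1075 = 0.75
a = 6031 − 0.75(7528) = 385
Equilibrium: Y = 385 + 0.75Y + 928.5
0.25Y = 1313.5, so Y = 1313.5/0.25 = 5254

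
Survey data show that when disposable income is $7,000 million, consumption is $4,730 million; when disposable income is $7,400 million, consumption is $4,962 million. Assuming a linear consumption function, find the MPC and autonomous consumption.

MPC = ΔC/ΔY = (4962 − 4730)/(7400 − 7000) = 232/400 = 0.58
a = C − MPC·Y = 4730 − 0.58(7000) = 4730 − 4060 = 670

MPC = 0.58; a = 670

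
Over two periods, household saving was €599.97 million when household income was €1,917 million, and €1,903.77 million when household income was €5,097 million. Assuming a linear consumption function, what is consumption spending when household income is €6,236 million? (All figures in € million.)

C = 3865.24

MPS = ΔS/ΔY = (1903.77 − 599.97)/(5097 − 1917) = 1303.8/3180 = 0.41
MPC = 1 − MPS = 0.59
Autonomous saving = 599.97 − 0.41(1917) = -186, so a = 186
C = 186 + 0.59(6236) = 186 + 3679.24 = 3865.24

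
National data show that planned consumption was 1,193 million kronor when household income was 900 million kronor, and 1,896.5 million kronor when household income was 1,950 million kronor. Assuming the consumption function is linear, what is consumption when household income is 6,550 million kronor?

MPC = (1896.5 − 1193)/(1950 − 900) = 703.5/1050 = 0.67
a = 1193 − 0.67(900) = 1193 − 603 = 590
C = 590 + 0.67(6550) = 590 + 4388.5 = 4978.5

C = 4978.5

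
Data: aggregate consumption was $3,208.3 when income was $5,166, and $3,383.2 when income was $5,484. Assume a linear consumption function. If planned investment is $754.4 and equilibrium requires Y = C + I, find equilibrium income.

MPC = (3383.2 − 3208.3)/(5484 − 5166) = 174.9/318 = 0.55
a = 3208.3 − 0.55(5166) = 367
Equilibrium: Y = 367 + 0.55Y + 754.4
0.45Y = 1121.4, so Y = 1121.4/0.45 = 2492

Y = 2492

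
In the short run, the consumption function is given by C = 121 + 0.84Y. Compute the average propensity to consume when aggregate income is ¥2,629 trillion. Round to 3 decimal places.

APC = 0.886

C = 121 + 0.84(2629) = 2329.36
APC = C/Y = 2329.36/2629 = 0.886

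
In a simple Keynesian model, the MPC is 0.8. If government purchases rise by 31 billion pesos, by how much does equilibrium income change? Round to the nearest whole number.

ΔY ≈ 155

The multiplier is 1/(1 − MPC) = 1/0.2.
ΔY = 31/0.2 = 155.00 ≈ 155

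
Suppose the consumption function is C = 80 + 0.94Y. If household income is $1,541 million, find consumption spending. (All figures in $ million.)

C = 80 + 0.94(1541) = 80 + 1448.54 = 1528.54

C = 1528.54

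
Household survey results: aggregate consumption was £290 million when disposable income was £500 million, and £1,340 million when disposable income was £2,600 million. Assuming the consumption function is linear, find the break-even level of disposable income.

MPC = (1340 − 290)/(2600 − 500) = 1050/2100 = 0.5
a = 290 − 0.5(500) = 290 − 250 = 40
Break-even: Y = a/(1−MPC) = 40/0.5 = 80

Y = 80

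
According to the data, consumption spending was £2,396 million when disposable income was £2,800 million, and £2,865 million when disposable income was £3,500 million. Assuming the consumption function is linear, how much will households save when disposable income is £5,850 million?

MPC = (2865 − 2396)/(3500 − 2800) = 469/700 = 0.67
a = 2396 − 0.67(2800) = 2396 − 1876 = 520
C = 520 + 0.67(5850) = 4439.5
S = 5850 − 4439.5 = 1410.5

S = 1410.5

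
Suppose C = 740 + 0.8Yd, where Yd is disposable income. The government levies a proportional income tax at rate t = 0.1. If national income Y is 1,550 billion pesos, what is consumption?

Yd = (1 − 0.1)(1550) = 0.9(1550) = 1395
C = 740 + 0.8(1395) = 740 + 1116 = 1856

C = 1856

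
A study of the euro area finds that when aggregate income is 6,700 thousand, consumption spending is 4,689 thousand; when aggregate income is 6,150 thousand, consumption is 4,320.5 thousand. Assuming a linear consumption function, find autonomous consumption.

a = 200

MPC = ΔC/ΔY = (4689 − 4320.5)/(6700 − 6150) = 368.5/550 = 0.67
a = C − MPC·Y = 4320.5 − 0.67(6150) = 4320.5 − 4120.5 = 200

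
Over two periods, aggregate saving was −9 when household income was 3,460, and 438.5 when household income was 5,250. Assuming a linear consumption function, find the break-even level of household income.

Y = 3496

MPS = ΔS/ΔY = (438.5 − (-9))/(5250 − 3460) = 447.5/1790 = 0.25
MPC = 1 − MPS = 0.75
From S(3460) = -9: −a + 0.25(3460) = -9, so a = 865 − (-9) = 874
Break-even (S = 0): Y = a/MPS = 874/0.25 = 3496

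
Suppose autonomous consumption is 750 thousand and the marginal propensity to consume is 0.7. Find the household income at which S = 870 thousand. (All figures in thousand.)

Y = 5400

S = Y − C = -750 + 0.3Y
-750 + 0.3Y = 870, so 0.3Y = 1620 and Y = 5400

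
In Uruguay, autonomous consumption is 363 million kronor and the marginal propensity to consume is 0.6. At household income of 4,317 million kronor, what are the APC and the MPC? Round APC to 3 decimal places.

MPC = 0.6 (the slope of the consumption function)
C = 363 + 0.6(4317) = 2953.2, so APC = 2953.2/4317 = 0.684

APC = 0.684; MPC = 0.6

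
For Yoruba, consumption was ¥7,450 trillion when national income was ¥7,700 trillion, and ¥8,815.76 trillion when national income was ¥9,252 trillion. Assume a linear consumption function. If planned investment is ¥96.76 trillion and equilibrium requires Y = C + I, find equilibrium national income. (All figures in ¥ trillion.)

MPC = (8815.76 − 7450)/(9252 − 7700) = 1365.76/1552 = 0.88
a = 7450 − 0.88(7700) = 674
Equilibrium: Y = 674 + 0.88Y + 96.76
0.12Y = 770.76, so Y = 770.76/0.12 = 6423

Y = 6423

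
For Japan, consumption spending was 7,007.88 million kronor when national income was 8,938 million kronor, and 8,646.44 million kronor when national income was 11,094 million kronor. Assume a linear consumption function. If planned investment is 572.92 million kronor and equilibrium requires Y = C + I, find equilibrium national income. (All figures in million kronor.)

Y = 3283

MPC = (8646.44 − 7007.88)/(11094 − 8938) = 1638.56/2156 = 0.76
a = 7007.88 − 0.76(8938) = 215
Equilibrium: Y = 215 + 0.76Y + 572.92
0.24Y = 787.92, so Y = 787.92/0.24 = 3283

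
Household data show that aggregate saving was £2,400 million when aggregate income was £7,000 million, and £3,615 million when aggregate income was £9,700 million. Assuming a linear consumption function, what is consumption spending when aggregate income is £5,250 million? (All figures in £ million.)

MPS = ΔS/ΔY = (3615 − 2400)/(9700 − 7000) = 1215/2700 = 0.45
MPC = 1 − MPS = 0.55
Autonomous saving = 2400 − 0.45(7000) = -750, so a = 750
C = 750 + 0.55(5250) = 750 + 2887.5 = 3637.5

C = 3637.5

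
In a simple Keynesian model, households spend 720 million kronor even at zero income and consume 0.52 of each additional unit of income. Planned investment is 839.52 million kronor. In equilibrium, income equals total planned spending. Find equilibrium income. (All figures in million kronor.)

Y = 3249

Y = C + I = 720 + 0.52Y + 839.52
Y − 0.52Y = 1559.52
0.48Y = 1559.52, so Y = 1559.52/0.48 = 3249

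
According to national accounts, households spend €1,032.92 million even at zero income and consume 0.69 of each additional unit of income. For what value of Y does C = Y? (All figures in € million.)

Y = 3332

At break-even, C = Y: 1032.92 + 0.69Y = Y
0.31Y = 1032.92, so Y = 1032.92/0.31 = 3332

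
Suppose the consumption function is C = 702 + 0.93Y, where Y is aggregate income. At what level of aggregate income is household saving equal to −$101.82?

S = Y − C = -702 + 0.07Y
-702 + 0.07Y = -101.82, so 0.07Y = 600.18 and Y = 8574

Y = 8574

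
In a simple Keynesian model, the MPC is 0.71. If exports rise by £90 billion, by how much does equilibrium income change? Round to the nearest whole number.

The multiplier is 1/(1 − MPC) = 1/0.29.
ΔY = 90/0.29 = 310.34 ≈ 310

ΔY ≈ 310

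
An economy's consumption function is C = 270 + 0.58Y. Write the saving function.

S = -270 + 0.42Y

S = Y − C = Y − (270 + 0.58Y) = -270 + (1 − 0.58)Y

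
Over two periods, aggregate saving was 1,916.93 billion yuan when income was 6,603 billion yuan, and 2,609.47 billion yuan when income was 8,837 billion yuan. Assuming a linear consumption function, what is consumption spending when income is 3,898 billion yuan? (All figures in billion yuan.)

MPS = ΔS/ΔY = (2609.47 − 1916.93)/(8837 − 6603) = 692.54/2234 = 0.31
MPC = 1 − MPS = 0.69
Autonomous saving = 1916.93 − 0.31(6603) = -130, so a = 130
C = 130 + 0.69(3898) = 130 + 2689.62 = 2819.62

C = 2819.62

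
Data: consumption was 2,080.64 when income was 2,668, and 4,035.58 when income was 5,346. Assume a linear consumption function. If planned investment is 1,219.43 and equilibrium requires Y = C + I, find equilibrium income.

MPC = (4035.58 − 2080.64)/(5346 − 2668) = 1954.94/2678 = 0.73
a = 2080.64 − 0.73(2668) = 133
Equilibrium: Y = 133 + 0.73Y + 1219.43
0.27Y = 1352.43, so Y = 1352.43/0.27 = 5009

Y = 5009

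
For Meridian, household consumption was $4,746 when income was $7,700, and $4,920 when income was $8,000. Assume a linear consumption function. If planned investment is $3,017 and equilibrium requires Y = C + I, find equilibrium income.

Y = 7850

MPC = (4920 − 4746)/(8000 − 7700) = 174/300 = 0.58
a = 4746 − 0.58(7700) = 280
Equilibrium: Y = 280 + 0.58Y + 3017
0.42Y = 3297, so Y = 3297/0.42 = 7850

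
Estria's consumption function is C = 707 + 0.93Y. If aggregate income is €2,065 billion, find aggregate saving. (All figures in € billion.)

C = 707 + 0.93(2065) = 707 + 1920.45 = 2627.45
S = Y − C = 2065 − 2627.45 = -562.45

S = -562.45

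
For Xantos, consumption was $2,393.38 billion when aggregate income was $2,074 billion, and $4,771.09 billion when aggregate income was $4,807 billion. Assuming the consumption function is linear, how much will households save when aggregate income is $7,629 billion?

S = 402.77

MPC = (4771.09 − 2393.38)/(4807 − 2074) = 2377.71/2733 = 0.87
a = 2393.38 − 0.87(2074) = 2393.38 − 1804.38 = 589
C = 589 + 0.87(7629) = 7226.23
S = 7629 − 7226.23 = 402.77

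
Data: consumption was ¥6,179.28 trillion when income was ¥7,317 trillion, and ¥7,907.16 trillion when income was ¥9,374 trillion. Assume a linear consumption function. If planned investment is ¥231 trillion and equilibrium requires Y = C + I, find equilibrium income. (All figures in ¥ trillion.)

Y = 1650

MPC = (7907.16 − 6179.28)/(9374 − 7317) = 1727.88/2057 = 0.84
a = 6179.28 − 0.84(7317) = 33
Equilibrium: Y = 33 + 0.84Y + 231
0.16Y = 264, so Y = 264/0.16 = 1650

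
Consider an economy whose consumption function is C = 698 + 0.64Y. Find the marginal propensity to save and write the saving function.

MPS = 0.36; S = -698 + 0.36Y

MPS = 1 − MPC = 1 − 0.64 = 0.36
S = Y − C = -698 + 0.36Y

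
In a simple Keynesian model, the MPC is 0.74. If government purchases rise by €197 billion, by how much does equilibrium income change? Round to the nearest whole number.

ΔY ≈ 758

The multiplier is 1/(1 − MPC) = 1/0.26.
ΔY = 197/0.26 = 757.69 ≈ 758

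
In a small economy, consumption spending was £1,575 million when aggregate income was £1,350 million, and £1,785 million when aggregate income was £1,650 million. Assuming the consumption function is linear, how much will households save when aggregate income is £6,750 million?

S = 1395

MPC = (1785 − 1575)/(1650 − 1350) = 210/300 = 0.7
a = 1575 − 0.7(1350) = 1575 − 945 = 630
C = 630 + 0.7(6750) = 5355
S = 6750 − 5355 = 1395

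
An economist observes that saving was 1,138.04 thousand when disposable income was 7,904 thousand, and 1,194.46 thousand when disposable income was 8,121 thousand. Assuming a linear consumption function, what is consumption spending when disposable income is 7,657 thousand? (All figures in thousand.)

MPS = ΔS/ΔY = (1194.46 − 1138.04)/(8121 − 7904) = 56.42/217 = 0.26
MPC = 1 − MPS = 0.74
Autonomous saving = 1138.04 − 0.26(7904) = -917, so a = 917
C = 917 + 0.74(7657) = 917 + 5666.18 = 6583.18

C = 6583.18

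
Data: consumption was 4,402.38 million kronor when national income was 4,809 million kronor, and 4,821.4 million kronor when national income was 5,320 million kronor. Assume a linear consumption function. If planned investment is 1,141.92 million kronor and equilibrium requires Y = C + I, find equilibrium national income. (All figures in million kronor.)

Y = 8894

MPC = (4821.4 − 4402.38)/(5320 − 4809) = 419.02/511 = 0.82
a = 4402.38 − 0.82(4809) = 459
Equilibrium: Y = 459 + 0.82Y + 1141.92
0.18Y = 1600.92, so Y = 1600.92/0.18 = 8894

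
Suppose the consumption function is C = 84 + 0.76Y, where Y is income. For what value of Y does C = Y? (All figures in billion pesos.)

At break-even, C = Y: 84 + 0.76Y = Y
0.24Y = 84, so Y = 84/0.24 = 350

Y = 350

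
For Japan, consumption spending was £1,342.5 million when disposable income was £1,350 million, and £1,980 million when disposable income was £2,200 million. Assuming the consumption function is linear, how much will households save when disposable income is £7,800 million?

MPC = (1980 − 1342.5)/(2200 − 1350) = 637.5/850 = 0.75
a = 1342.5 − 0.75(1350) = 1342.5 − 1012.5 = 330
C = 330 + 0.75(7800) = 6180
S = 7800 − 6180 = 1620

S = 1620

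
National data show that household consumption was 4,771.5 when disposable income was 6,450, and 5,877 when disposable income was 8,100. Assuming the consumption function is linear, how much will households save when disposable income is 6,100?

MPC = (5877 − 4771.5)/(8100 − 6450) = 1105.5/1650 = 0.67
a = 4771.5 − 0.67(6450) = 4771.5 − 4321.5 = 450
C = 450 + 0.67(6100) = 4537
S = 6100 − 4537 = 1563

S = 1563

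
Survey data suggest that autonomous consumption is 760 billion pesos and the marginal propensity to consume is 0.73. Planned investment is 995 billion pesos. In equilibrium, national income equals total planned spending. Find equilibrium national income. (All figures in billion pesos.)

Y = C + I = 760 + 0.73Y + 995
Y − 0.73Y = 1755
0.27Y = 1755, so Y = 1755/0.27 = 6500

Y = 6500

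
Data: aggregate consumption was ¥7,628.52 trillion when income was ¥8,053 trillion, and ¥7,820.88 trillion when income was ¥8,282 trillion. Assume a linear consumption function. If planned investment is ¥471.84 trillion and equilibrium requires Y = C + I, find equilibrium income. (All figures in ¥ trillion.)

MPC = (7820.88 − 7628.52)/(8282 − 8053) = 192.36/229 = 0.84
a = 7628.52 − 0.84(8053) = 864
Equilibrium: Y = 864 + 0.84Y + 471.84
0.16Y = 1335.84, so Y = 1335.84/0.16 = 8349

Y = 8349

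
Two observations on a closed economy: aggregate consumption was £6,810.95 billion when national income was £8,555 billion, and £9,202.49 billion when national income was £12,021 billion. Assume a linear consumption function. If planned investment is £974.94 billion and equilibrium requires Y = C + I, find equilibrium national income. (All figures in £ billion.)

MPC = (9202.49 − 6810.95)/(12021 − 8555) = 2391.54/3466 = 0.69
a = 6810.95 − 0.69(8555) = 908
Equilibrium: Y = 908 + 0.69Y + 974.94
0.31Y = 1882.94, so Y = 1882.94/0.31 = 6074

Y = 6074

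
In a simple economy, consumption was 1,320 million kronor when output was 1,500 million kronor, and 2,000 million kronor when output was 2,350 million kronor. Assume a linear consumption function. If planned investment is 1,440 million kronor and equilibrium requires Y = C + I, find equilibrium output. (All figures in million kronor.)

Y = 7800

MPC = (2000 − 1320)/(2350 − 1500) = 680/850 = 0.8
a = 1320 − 0.8(1500) = 120
Equilibrium: Y = 120 + 0.8Y + 1440
0.2Y = 1560, so Y = 1560/0.2 = 7800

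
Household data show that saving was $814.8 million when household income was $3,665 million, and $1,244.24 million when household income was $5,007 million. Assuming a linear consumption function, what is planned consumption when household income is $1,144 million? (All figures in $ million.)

C = 1135.92

MPS = ΔS/ΔY = (1244.24 − 814.8)/(5007 − 3665) = 429.44/1342 = 0.32
MPC = 1 − MPS = 0.68
Autonomous saving = 814.8 − 0.32(3665) = -358, so a = 358
C = 358 + 0.68(1144) = 358 + 777.92 = 1135.92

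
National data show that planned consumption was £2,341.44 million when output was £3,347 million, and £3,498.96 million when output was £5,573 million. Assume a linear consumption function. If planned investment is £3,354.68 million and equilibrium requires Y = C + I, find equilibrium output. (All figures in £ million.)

MPC = (3498.96 − 2341.44)/(5573 − 3347) = 1157.52/2226 = 0.52
a = 2341.44 − 0.52(3347) = 601
Equilibrium: Y = 601 + 0.52Y + 3354.68
0.48Y = 3955.68, so Y = 3955.68/0.48 = 8241

Y = 8241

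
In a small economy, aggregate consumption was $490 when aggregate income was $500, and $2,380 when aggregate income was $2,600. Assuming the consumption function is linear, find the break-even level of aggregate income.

MPC = (2380 − 490)/(2600 − 500) = 1890/2100 = 0.9
a = 490 − 0.9(500) = 490 − 450 = 40
Break-even: Y = a/(1−MPC) = 40/0.1 = 400

Y = 400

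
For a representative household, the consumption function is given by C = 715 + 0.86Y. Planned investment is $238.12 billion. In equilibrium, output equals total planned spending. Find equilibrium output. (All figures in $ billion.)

Y = 6808

Y = C + I = 715 + 0.86Y + 238.12
Y − 0.86Y = 953.12
0.14Y = 953.12, so Y = 953.12/0.14 = 6808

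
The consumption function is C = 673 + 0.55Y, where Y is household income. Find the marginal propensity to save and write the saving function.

MPS = 0.45; S = -673 + 0.45Y

MPS = 1 − MPC = 1 − 0.55 = 0.45
S = Y − C = -673 + 0.45Y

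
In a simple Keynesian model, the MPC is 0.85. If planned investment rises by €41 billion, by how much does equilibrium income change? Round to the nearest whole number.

ΔY ≈ 273

The multiplier is 1/(1 − MPC) = 1/0.15.
ΔY = 41/0.15 = 273.33 ≈ 273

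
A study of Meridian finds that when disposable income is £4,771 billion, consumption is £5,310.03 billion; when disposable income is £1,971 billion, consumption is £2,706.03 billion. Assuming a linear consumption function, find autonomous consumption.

MPC = ΔC/ΔY = (5310.03 − 2706.03)/(4771 − 1971) = 2604/2800 = 0.93
a = C − MPC·Y = 2706.03 − 0.93(1971) = 2706.03 − 1833.03 = 873

a = 873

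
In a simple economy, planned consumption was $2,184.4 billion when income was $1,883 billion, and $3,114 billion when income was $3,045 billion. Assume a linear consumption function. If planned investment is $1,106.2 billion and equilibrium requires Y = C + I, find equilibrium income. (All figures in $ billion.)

Y = 8921

MPC = (3114 − 2184.4)/(3045 − 1883) = 929.6/1162 = 0.8
a = 2184.4 − 0.8(1883) = 678
Equilibrium: Y = 678 + 0.8Y + 1106.2
0.2Y = 1784.2, so Y = 1784.2/0.2 = 8921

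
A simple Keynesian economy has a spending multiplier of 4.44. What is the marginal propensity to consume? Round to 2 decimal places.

k = 1/(1 − MPC), so 1 − MPC = 1/k = 1/4.44 = 0.2252
MPC = 1 − 0.2252 = 0.77

MPC = 0.77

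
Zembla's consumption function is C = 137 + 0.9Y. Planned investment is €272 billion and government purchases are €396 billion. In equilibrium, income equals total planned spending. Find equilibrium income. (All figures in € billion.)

Y = C + I + G = 137 + 0.9Y + 272 + 396
Y − 0.9Y = 805
0.1Y = 805, so Y = 805/0.1 = 8050

Y = 8050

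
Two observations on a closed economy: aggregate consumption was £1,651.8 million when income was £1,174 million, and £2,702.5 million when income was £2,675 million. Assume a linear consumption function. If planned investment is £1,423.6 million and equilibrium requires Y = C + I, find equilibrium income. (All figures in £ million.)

MPC = (2702.5 − 1651.8)/(2675 − 1174) = 1050.7/1501 = 0.7
a = 1651.8 − 0.7(1174) = 830
Equilibrium: Y = 830 + 0.7Y + 1423.6
0.3Y = 2253.6, so Y = 2253.6/0.3 = 7512

Y = 7512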